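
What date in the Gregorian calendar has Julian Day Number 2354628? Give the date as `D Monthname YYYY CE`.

26 August 1734 CE

JDN 2451545 is 1 Jan 2000; 2354628 is −96917 days from there.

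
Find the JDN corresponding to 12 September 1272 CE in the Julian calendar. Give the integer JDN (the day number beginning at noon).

Equivalently 19 September 1272 (proleptic Gregorian).
JDN 2400001 is 17 November 1858 CE (Gregorian), MJD 0; the target day is −214090 days from there, so JDN = 2185911.

2185911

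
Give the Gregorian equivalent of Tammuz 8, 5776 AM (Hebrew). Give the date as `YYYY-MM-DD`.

Both dates share Julian Day Number 2457584; in the Gregorian calendar that is 14 July 2016 CE.

2016-07-14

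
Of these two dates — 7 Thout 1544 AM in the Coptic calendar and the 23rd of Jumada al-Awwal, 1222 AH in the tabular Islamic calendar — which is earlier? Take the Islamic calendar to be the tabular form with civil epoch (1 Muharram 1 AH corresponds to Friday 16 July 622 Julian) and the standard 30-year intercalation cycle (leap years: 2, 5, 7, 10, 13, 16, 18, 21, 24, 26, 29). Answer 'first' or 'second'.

First date → JDN 2388617; second date → JDN 2381262.
JDN 2381262 < JDN 2388617, so the second date is earlier.

second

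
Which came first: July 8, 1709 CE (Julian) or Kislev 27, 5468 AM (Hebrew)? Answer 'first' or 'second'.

Converting both to JDN: 2345459 vs 2344883; the smaller is the second.

second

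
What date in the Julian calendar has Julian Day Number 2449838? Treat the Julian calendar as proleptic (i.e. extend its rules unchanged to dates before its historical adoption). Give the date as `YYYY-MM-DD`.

1995-04-17

The Gregorian equivalent of JDN 2449838 is 30 April 1995.
In the Julian calendar that day is 1995-04-17.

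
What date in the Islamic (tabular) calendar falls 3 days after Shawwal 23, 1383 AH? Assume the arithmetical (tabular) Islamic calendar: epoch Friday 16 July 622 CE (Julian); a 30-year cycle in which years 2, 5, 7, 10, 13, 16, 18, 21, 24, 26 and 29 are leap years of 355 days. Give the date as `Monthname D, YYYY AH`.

JDN of Shawwal 23, 1383 AH = 2438463.
2438463 + 3 = 2438466.
JDN 2438466 in the tabular Islamic calendar is Shawwal 26, 1383 AH.

Shawwal 26, 1383 AH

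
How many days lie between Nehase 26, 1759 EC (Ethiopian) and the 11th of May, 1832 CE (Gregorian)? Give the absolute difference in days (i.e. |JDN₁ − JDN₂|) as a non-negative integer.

23630

First date → JDN 2366685; second date → JDN 2390315.
The interval is |2366685 − 2390315| = 23630 days.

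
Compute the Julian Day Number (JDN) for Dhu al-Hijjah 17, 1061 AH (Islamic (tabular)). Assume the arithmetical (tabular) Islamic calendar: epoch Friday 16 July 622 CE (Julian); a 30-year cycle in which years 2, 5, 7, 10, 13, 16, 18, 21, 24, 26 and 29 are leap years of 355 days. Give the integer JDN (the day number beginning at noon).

In the Gregorian calendar the same day is 1 December 1651.
JDN 2299161 is 15 October 1582 CE (Gregorian); the target day is +25249 days from there, so JDN = 2324410.

2324410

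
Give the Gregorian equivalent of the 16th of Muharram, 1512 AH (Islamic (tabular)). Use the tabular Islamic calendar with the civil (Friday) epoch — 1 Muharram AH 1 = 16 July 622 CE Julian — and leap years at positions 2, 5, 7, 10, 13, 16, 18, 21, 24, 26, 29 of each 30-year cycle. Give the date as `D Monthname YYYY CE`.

Julian Day Number of the source date = 2483903.
Converting JDN 2483903 to the Gregorian calendar gives 4 August 2088 CE.

4 August 2088 CE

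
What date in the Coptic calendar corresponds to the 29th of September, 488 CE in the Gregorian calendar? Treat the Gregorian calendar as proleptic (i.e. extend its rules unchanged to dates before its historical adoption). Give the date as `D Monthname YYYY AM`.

1 Paopi 205 AM

Julian Day Number of the source date = 1899571.
Converting JDN 1899571 to the Coptic calendar gives 1 Paopi 205 AM.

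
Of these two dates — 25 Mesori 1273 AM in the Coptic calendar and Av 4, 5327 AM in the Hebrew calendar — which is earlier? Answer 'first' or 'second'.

The two dates have Julian Day Numbers 2289982 and 2293595 respectively.
Since 2289982 < 2293595, the first date comes first.

first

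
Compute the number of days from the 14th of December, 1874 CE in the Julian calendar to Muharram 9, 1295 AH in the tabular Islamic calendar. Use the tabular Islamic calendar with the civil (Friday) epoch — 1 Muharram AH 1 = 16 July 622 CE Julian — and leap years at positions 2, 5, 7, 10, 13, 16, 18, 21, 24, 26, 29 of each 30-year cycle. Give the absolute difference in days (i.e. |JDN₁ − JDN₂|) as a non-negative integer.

First date → JDN 2405884; second date → JDN 2406998.
The interval is |2405884 − 2406998| = 1114 days.

1114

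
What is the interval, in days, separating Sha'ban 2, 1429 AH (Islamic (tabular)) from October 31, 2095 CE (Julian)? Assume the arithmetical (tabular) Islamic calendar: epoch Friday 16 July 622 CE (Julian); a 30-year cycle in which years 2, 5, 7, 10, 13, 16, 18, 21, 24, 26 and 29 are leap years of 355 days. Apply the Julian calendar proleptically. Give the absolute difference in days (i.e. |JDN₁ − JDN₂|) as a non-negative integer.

First date → JDN 2454684; second date → JDN 2486560.
The interval is |2454684 − 2486560| = 31876 days.

31876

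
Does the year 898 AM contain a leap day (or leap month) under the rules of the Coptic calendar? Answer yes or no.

898 mod 4 = 2; in the Coptic calendar a year is leap when year mod 4 = 3, so it is a common year.

no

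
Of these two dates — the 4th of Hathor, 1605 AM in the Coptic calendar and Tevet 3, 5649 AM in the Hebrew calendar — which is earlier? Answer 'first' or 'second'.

Converting both to JDN: 2410954 vs 2410979; the smaller is the first.

first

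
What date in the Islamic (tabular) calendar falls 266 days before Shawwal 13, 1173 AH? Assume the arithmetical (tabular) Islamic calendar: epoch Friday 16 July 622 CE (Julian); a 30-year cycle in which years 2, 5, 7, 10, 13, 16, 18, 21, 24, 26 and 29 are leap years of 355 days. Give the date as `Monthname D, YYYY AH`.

Counting 266 days back from JDN 2364036 reaches JDN 2363770, which is Muharram 13, 1173 AH.

Muharram 13, 1173 AH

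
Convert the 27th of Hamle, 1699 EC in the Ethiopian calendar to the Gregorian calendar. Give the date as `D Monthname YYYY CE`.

1 August 1707 CE

Julian Day Number of the source date = 2344741.
Converting JDN 2344741 to the Gregorian calendar gives 1 August 1707 CE.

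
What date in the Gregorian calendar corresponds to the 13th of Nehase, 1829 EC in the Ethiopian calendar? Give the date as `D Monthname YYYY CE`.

18 August 1837 CE

Both dates share Julian Day Number 2392240; in the Gregorian calendar that is 18 August 1837 CE.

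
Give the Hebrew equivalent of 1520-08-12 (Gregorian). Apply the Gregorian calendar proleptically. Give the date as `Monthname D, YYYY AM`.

Av 18, 5280 AM

Julian Day Number of the source date = 2276452.
Converting JDN 2276452 to the Hebrew calendar gives 18 Av 5280 AM.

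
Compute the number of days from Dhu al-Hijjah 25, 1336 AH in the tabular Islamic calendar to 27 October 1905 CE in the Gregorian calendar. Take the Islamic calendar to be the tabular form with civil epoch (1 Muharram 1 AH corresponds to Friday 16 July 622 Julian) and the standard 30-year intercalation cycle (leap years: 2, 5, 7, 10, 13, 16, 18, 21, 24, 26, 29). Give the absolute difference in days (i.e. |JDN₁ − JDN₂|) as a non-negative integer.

First date → JDN 2421868; second date → JDN 2417146.
The interval is |2421868 − 2417146| = 4722 days.

4722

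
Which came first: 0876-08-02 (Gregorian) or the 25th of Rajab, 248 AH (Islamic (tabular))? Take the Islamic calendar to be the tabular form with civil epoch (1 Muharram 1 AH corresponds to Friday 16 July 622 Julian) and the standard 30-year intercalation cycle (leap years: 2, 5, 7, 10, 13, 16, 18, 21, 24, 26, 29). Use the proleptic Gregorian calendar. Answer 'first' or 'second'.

First date → JDN 2041227; second date → JDN 2036170.
JDN 2036170 < JDN 2041227, so the second date is earlier.

second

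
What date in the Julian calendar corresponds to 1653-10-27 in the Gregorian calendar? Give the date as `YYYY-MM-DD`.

For dates in this range the Gregorian date is 10 days ahead of the Julian.
27 October 1653 Gregorian − 10 days → 17 October 1653 Julian.

1653-10-17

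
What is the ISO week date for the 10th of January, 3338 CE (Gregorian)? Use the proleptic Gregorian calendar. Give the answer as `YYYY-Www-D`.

The weekday is Friday (ISO weekday 5).
That Friday belongs to ISO week 2 of ISO year 3338.

3338-W02-5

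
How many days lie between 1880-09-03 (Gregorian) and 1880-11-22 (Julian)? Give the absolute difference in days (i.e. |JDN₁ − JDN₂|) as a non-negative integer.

First date → JDN 2407962; second date → JDN 2408054.
The interval is |2407962 − 2408054| = 92 days.

92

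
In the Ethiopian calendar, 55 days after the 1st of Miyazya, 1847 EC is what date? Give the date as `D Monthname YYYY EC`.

JDN of the 1st of Miyazya, 1847 EC = 2398682.
2398682 + 55 = 2398737.
JDN 2398737 in the Ethiopian calendar is 26 Ginbot 1847 EC.

26 Ginbot 1847 EC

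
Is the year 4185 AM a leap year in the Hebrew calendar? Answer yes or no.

no

Hebrew year 4185 is year 5 of its 19-year Metonic cycle; leap years are at positions 3, 6, 8, 11, 14, 17, 19, so it is a common year (12 months).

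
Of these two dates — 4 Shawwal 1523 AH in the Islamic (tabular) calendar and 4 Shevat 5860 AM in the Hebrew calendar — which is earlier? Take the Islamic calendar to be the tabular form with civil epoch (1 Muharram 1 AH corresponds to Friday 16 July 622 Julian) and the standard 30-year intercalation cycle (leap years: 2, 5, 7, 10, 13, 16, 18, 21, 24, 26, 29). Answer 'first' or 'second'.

first

The two dates have Julian Day Numbers 2488055 and 2488083 respectively.
Since 2488055 < 2488083, the first date comes first.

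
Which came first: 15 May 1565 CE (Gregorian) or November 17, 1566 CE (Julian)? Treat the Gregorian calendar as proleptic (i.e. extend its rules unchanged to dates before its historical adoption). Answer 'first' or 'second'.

first

First date → JDN 2292799; second date → JDN 2293360.
JDN 2292799 < JDN 2293360, so the first date is earlier.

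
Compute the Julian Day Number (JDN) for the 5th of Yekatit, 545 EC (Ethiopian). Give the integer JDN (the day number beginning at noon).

1923071

In the proleptic Gregorian calendar the same day is 1 February 553.
JDN 2400001 is 17 November 1858 CE (Gregorian), MJD 0; the target day is −476930 days from there, so JDN = 1923071.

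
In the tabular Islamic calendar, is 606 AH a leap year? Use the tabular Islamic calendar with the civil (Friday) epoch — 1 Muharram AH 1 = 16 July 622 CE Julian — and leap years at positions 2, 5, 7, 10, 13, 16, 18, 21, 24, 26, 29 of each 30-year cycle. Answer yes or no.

Year 606 AH is year 6 of its 30-year cycle; leap positions are 2, 5, 7, 10, 13, 16, 18, 21, 24, 26, 29, so it is a common year (354 days).

no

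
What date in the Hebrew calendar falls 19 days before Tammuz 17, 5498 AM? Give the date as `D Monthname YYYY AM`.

28 Sivan 5498 AM

The starting date is JDN 2356037; 2356037 − 19 = 2356018.
JDN 2356018 corresponds to 28 Sivan 5498 AM.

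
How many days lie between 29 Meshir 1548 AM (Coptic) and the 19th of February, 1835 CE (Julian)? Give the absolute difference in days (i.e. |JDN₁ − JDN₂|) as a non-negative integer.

JDN of the first date = 2390250.
JDN of the second date = 2391341.
|2391341 − 2390250| = 1091.

1091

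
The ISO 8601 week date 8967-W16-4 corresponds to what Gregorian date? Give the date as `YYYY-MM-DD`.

ISO week 1 of 8967 is the week containing the first Thursday of 8967.
Week 16, day 4 (Thursday) lands on 8967-04-16.

8967-04-16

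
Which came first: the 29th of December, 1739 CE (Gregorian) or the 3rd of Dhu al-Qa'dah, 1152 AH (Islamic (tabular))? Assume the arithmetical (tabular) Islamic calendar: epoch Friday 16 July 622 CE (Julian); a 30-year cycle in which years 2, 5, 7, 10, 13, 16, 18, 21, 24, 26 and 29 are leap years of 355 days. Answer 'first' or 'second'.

Converting both to JDN: 2356579 vs 2356613; the smaller is the first.

first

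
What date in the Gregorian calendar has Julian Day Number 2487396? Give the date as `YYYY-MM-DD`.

JDN 2451545 is 1 Jan 2000; 2487396 is +35851 days from there.

2098-02-26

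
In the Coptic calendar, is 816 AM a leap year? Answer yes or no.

no

816 mod 4 = 0; in the Coptic calendar a year is leap when year mod 4 = 3, so it is a common year.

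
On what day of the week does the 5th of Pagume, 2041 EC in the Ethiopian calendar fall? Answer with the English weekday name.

Friday

In the Gregorian calendar this is 10 September 2049 (JDN 2469695).
Since JDN mod 7 = 4 (0 = Monday), the day is Friday.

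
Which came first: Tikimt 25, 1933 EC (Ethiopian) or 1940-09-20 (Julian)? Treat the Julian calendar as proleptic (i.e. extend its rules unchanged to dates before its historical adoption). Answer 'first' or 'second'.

second

First date → JDN 2429938; second date → JDN 2429906.
JDN 2429906 < JDN 2429938, so the second date is earlier.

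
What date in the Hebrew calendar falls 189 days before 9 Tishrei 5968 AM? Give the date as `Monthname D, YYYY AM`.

Adar 26, 5967 AM

JDN of 9 Tishrei 5968 AM = 2527424.
2527424 − 189 = 2527235.
JDN 2527235 in the Hebrew calendar is Adar 26, 5967 AM.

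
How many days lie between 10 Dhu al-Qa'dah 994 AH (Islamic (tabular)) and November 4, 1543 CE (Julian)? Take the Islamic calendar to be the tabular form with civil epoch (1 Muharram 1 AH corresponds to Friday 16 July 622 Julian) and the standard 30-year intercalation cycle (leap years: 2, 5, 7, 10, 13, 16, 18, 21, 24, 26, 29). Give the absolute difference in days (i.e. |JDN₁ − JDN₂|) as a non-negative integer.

JDN of the first date = 2300630.
JDN of the second date = 2284946.
|2284946 − 2300630| = 15684.

15684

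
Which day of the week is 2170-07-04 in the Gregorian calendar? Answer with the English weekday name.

2513821 ≡ 2 (mod 7); counting from Monday = 0 gives Wednesday.

Wednesday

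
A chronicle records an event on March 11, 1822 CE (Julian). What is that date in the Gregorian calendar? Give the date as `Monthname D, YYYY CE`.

For dates in this range the Gregorian date is 12 days ahead of the Julian.
11 March 1822 Julian + 12 days → 23 March 1822 Gregorian.

March 23, 1822 CE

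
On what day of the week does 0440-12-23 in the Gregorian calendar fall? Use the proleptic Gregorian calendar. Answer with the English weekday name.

Sunday

1882124 ≡ 6 (mod 7); counting from Monday = 0 gives Sunday.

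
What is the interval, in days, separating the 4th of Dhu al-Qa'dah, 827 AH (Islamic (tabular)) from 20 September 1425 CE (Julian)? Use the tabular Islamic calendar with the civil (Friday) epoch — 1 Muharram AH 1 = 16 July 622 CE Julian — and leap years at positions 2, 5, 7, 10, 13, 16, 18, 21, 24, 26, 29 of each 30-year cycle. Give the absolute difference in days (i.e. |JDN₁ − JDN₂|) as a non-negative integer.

357

First date → JDN 2241445; second date → JDN 2241802.
The interval is |2241445 − 2241802| = 357 days.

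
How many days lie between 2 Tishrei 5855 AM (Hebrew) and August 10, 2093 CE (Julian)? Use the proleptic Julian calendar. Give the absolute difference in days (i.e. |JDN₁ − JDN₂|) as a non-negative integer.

First date → JDN 2486133; second date → JDN 2485748.
The interval is |2486133 − 2485748| = 385 days.

385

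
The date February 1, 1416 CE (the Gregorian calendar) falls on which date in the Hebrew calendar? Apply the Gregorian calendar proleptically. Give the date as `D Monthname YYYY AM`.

Both dates share Julian Day Number 2238274; in the Hebrew calendar that is 24 Shevat 5176 AM.

24 Shevat 5176 AM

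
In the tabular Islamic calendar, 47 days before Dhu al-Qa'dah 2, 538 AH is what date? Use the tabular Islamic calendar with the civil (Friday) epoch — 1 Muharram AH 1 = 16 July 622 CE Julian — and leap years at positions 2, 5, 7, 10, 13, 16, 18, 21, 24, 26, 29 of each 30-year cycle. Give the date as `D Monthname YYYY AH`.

Counting 47 days back from JDN 2139031 reaches JDN 2138984, which is 14 Ramadan 538 AH.

14 Ramadan 538 AH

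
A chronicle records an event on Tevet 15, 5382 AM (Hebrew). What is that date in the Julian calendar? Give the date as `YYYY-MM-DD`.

1621-12-18

Julian Day Number of the source date = 2313480.
Converting JDN 2313480 to the Julian calendar gives 18 December 1621 CE.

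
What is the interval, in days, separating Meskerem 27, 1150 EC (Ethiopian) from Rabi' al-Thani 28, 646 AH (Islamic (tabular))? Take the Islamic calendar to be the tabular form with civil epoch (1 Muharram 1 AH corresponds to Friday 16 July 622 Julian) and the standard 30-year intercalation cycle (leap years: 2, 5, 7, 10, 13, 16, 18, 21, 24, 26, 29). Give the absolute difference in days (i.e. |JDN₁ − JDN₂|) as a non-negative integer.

33203

JDN of the first date = 2143919.
JDN of the second date = 2177122.
|2177122 − 2143919| = 33203.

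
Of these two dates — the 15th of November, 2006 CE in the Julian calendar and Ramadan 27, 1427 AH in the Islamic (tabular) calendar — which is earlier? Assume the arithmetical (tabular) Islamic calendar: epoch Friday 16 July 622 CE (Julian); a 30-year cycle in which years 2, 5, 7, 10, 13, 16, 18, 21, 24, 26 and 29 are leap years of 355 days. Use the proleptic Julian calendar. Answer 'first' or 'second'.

second

Converting both to JDN: 2454068 vs 2454029; the smaller is the second.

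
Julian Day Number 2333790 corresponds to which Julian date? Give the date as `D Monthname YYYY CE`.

The Gregorian equivalent of JDN 2333790 is 6 August 1677.
In the Julian calendar that day is 27 July 1677 CE.

27 July 1677 CE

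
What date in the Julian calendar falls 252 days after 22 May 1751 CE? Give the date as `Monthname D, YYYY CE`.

Counting 252 days forward from JDN 2360752 reaches JDN 2361004, which is January 29, 1752 CE.

January 29, 1752 CE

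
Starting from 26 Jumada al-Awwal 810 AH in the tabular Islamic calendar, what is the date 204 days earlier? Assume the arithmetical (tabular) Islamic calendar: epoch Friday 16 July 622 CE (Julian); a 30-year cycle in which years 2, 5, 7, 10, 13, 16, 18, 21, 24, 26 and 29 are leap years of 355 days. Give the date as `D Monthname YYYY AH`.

29 Shawwal 809 AH

The starting date is JDN 2235266; 2235266 − 204 = 2235062.
JDN 2235062 corresponds to 29 Shawwal 809 AH.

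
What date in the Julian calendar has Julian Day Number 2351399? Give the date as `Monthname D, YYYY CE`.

October 12, 1725 CE

JDN 2351399 is 23 October 1725 in the Gregorian calendar.
In the Julian calendar that day is October 12, 1725 CE.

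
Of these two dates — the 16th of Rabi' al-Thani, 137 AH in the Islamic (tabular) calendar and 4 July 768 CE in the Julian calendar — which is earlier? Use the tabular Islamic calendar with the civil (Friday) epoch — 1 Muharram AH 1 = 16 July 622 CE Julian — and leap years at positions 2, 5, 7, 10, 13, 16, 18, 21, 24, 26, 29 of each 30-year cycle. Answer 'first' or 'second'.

first

First date → JDN 1996738; second date → JDN 2001755.
JDN 1996738 < JDN 2001755, so the first date is earlier.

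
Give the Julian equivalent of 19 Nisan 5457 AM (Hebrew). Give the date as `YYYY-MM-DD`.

The source date corresponds to 10 April 1697 in the Gregorian calendar (JDN 2340977).
That day falls on 31 March 1697 CE in the Julian calendar.

1697-03-31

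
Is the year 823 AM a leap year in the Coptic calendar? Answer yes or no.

823 mod 4 = 3; in the Coptic calendar a year is leap when year mod 4 = 3, so it is a leap year.

yes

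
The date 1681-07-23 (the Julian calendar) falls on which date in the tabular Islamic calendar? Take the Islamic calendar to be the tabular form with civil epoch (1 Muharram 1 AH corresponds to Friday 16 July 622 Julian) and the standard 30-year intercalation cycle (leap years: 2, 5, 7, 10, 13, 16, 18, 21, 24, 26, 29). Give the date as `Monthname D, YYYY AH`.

Rajab 17, 1092 AH

Both dates share Julian Day Number 2335247; in the tabular Islamic calendar that is 17 Rajab 1092 AH.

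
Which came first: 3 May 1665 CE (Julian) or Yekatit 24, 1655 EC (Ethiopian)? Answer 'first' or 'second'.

First date → JDN 2329322; second date → JDN 2328517.
JDN 2328517 < JDN 2329322, so the second date is earlier.

second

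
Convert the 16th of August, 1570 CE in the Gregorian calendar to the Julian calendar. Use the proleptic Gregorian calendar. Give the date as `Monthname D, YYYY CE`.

For dates in this range the Gregorian date is 10 days ahead of the Julian.
16 August 1570 Gregorian − 10 days → 6 August 1570 Julian.

August 6, 1570 CE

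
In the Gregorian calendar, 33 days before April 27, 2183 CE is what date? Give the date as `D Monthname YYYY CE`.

25 March 2183 CE

Counting 33 days back from JDN 2518501 reaches JDN 2518468, which is 25 March 2183 CE.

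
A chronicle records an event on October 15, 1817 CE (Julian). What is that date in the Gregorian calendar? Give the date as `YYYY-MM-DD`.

The Julian–Gregorian offset here is 12 days (Julian trailing).
15 October 1817 Julian + 12 days → 27 October 1817 Gregorian.

1817-10-27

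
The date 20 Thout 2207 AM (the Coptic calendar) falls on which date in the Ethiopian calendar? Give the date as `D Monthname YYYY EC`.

20 Meskerem 2483 EC

Julian Day Number of the source date = 2630790.
Converting JDN 2630790 to the Ethiopian calendar gives 20 Meskerem 2483 EC.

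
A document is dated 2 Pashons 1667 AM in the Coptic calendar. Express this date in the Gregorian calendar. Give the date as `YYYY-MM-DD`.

Julian Day Number of the source date = 2433777.
Converting JDN 2433777 to the Gregorian calendar gives 10 May 1951 CE.

1951-05-10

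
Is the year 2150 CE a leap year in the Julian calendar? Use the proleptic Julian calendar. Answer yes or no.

no

2150 mod 4 = 2, so it is a common year in the Julian calendar.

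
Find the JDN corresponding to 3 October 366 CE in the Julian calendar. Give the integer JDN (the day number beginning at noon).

Equivalently 4 October 366 (proleptic Gregorian).
JDN 2299161 is 15 October 1582 CE (Gregorian); the target day is −444146 days from there, so JDN = 1855015.

1855015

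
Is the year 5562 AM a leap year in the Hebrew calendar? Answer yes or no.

Hebrew year 5562 is year 14 of its 19-year Metonic cycle; leap years are at positions 3, 6, 8, 11, 14, 17, 19, so it is a leap year (13 months).

yes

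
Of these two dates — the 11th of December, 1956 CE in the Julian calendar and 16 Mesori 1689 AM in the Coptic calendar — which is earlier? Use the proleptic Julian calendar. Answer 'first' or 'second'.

first

First date → JDN 2435832; second date → JDN 2441917.
JDN 2435832 < JDN 2441917, so the first date is earlier.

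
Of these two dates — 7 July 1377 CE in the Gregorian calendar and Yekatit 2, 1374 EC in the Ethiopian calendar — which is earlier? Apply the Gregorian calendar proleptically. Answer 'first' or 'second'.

first

Converting both to JDN: 2224187 vs 2225860; the smaller is the first.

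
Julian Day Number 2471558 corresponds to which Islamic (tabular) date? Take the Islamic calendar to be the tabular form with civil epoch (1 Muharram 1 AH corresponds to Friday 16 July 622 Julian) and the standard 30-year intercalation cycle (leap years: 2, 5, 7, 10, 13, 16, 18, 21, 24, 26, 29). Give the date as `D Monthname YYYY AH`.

JDN 2471558 is 17 October 2054 in the Gregorian calendar.
In the tabular Islamic calendar that day is 15 Rabi' al-Awwal 1477 AH.

15 Rabi' al-Awwal 1477 AH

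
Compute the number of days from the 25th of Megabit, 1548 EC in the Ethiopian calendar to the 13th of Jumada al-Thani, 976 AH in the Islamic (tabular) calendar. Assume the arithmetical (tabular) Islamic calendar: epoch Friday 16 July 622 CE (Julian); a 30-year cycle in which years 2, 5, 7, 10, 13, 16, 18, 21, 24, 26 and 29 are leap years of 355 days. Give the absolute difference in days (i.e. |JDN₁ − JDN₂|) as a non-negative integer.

JDN of the first date = 2289467.
JDN of the second date = 2294107.
|2294107 − 2289467| = 4640.

4640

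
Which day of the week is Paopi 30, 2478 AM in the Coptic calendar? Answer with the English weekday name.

This is JDN 2729813 (15 November 2761 Gregorian).
2729813 ≡ 2 (mod 7); counting from Monday = 0 gives Wednesday.

Wednesday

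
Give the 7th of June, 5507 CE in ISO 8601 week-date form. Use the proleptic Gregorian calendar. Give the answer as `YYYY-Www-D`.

5507-W23-5

The weekday is Friday (ISO weekday 5).
That Friday belongs to ISO week 23 of ISO year 5507.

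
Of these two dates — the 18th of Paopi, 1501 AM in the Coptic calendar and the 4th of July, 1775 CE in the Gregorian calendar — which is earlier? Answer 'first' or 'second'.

The two dates have Julian Day Numbers 2372952 and 2369550 respectively.
Since 2369550 < 2372952, the second date comes first.

second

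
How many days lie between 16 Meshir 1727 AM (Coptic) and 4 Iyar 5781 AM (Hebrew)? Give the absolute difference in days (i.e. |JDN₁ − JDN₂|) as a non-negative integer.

3705

JDN of the first date = 2455616.
JDN of the second date = 2459321.
|2459321 − 2455616| = 3705.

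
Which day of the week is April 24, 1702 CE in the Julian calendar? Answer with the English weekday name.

In the Gregorian calendar this is 5 May 1702 (JDN 2342827).
JDN 2342827 mod 7 = 4, and JDN 0 was a Monday, so this is a Friday.

Friday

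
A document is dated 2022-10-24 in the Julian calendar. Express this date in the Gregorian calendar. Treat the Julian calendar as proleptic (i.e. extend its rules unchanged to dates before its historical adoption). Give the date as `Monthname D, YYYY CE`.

At this point the Julian calendar is 13 days behind the Gregorian.
24 October 2022 Julian + 13 days → 6 November 2022 Gregorian.

November 6, 2022 CE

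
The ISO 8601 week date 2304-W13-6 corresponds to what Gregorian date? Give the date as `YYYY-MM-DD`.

ISO week 1 of 2304 is the week containing the first Thursday of 2304.
Week 13, day 6 (Saturday) lands on 2304-04-02.

2304-04-02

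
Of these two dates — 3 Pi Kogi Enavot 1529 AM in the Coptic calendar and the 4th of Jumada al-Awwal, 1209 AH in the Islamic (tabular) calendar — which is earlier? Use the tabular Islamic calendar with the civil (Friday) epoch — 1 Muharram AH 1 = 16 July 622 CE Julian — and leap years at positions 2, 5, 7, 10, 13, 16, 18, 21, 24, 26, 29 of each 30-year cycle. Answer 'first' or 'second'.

second

The two dates have Julian Day Numbers 2383494 and 2376636 respectively.
Since 2376636 < 2383494, the second date comes first.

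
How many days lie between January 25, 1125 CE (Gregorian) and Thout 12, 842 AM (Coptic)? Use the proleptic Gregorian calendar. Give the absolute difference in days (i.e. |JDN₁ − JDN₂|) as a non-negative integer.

First date → JDN 2131982; second date → JDN 2132216.
The interval is |2131982 − 2132216| = 234 days.

234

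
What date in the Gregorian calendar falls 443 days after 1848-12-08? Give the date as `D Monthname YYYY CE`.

24 February 1850 CE

Counting 443 days forward from JDN 2396370 reaches JDN 2396813, which is 24 February 1850 CE.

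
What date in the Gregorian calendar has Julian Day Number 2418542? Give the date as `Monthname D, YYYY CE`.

August 23, 1909 CE

Counting from JDN 2299161 = 15 Oct 1582 gives an offset of 119381 days.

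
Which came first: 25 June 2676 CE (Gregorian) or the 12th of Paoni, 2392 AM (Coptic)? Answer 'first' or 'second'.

First date → JDN 2698625; second date → JDN 2698624.
JDN 2698624 < JDN 2698625, so the second date is earlier.

second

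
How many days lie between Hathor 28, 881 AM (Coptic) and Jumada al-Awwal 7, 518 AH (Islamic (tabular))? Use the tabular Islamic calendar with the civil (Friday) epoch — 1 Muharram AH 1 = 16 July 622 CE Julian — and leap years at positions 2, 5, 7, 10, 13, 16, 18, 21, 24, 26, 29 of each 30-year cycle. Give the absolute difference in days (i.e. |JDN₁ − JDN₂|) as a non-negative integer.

14765

JDN of the first date = 2146537.
JDN of the second date = 2131772.
|2131772 − 2146537| = 14765.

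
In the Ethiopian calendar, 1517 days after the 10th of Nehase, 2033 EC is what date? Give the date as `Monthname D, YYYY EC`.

Counting 1517 days forward from JDN 2466748 reaches JDN 2468265, which is Tikimt 1, 2038 EC.

Tikimt 1, 2038 EC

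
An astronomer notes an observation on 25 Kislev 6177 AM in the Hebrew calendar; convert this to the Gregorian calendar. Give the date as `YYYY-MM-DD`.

Julian Day Number of the source date = 2603835.
Converting JDN 2603835 to the Gregorian calendar gives 15 December 2416 CE.

2416-12-15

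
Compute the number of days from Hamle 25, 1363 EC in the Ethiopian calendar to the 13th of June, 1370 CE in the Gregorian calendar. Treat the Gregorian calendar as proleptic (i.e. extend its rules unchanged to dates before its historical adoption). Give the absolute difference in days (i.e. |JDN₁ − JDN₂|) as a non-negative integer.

First date → JDN 2222015; second date → JDN 2221606.
The interval is |2222015 − 2221606| = 409 days.

409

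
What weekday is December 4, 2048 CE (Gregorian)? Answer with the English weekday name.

Since JDN mod 7 = 4 (0 = Monday), the day is Friday.

Friday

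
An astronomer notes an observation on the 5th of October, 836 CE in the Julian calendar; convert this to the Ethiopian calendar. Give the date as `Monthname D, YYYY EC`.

Tikimt 8, 829 EC

Both dates share Julian Day Number 2026685; in the Ethiopian calendar that is 8 Tikimt 829 EC.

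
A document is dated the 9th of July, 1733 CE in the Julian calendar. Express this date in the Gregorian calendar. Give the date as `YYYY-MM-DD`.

1733-07-20

For dates in this range the Gregorian date is 11 days ahead of the Julian.
9 July 1733 Julian + 11 days → 20 July 1733 Gregorian.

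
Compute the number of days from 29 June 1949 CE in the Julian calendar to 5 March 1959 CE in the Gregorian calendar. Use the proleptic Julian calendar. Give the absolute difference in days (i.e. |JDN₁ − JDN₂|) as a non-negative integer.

First date → JDN 2433110; second date → JDN 2436633.
The interval is |2433110 − 2436633| = 3523 days.

3523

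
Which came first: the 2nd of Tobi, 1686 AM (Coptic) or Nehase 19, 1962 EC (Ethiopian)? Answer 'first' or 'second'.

first

First date → JDN 2440597; second date → JDN 2440824.
JDN 2440597 < JDN 2440824, so the first date is earlier.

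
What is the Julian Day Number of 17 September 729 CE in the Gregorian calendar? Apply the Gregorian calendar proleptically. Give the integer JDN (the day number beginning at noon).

1987581

JDN 2451545 is 1 January 2000 CE (Gregorian); the target day is −463964 days from there, so JDN = 1987581.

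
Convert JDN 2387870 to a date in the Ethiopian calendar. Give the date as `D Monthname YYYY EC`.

JDN 2387870 is 31 August 1825 in the Gregorian calendar.
In the Ethiopian calendar that day is 26 Nehase 1817 EC.

26 Nehase 1817 EC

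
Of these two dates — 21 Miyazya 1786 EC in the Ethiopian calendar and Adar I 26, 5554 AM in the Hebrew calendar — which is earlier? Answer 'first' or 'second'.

second

Converting both to JDN: 2376422 vs 2376362; the smaller is the second.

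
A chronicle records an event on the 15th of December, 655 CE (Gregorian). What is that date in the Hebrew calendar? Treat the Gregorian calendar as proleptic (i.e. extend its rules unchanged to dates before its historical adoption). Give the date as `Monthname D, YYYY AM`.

Both dates share Julian Day Number 1960642; in the Hebrew calendar that is 9 Tevet 4416 AM.

Tevet 9, 4416 AM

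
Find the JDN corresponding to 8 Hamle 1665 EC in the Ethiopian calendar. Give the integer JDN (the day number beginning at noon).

2332304

In the Gregorian calendar the same day is 12 July 1673.
JDN 2299161 is 15 October 1582 CE (Gregorian); the target day is +33143 days from there, so JDN = 2332304.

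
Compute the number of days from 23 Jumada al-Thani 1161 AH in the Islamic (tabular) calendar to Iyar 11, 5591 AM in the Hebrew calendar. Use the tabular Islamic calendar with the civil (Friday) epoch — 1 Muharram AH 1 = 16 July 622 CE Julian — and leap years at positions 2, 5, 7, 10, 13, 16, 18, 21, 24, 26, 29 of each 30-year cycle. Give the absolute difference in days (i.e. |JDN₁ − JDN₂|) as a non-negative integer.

30257

JDN of the first date = 2359675.
JDN of the second date = 2389932.
|2389932 − 2359675| = 30257.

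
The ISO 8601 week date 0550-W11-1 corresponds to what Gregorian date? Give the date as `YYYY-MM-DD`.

0550-03-09

ISO week 1 of 550 is the week containing the first Thursday of 550.
Week 11, day 1 (Monday) lands on 0550-03-09.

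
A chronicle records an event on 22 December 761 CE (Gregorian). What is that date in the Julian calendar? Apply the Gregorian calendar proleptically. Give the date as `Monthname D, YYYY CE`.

At this point the Julian calendar is 4 days behind the Gregorian.
22 December 761 Gregorian − 4 days → 18 December 761 Julian.

December 18, 761 CE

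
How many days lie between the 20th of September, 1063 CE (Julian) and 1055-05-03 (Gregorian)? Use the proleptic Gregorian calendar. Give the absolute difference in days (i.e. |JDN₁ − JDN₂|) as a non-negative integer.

3068

JDN of the first date = 2109581.
JDN of the second date = 2106513.
|2106513 − 2109581| = 3068.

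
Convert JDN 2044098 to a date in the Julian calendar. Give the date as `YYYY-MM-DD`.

0884-06-08

The proleptic Gregorian equivalent of JDN 2044098 is 12 June 884.
In the Julian calendar that day is 0884-06-08.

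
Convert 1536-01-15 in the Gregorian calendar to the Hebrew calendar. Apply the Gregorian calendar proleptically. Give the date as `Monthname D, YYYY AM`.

Shevat 12, 5296 AM

Both dates share Julian Day Number 2282086; in the Hebrew calendar that is 12 Shevat 5296 AM.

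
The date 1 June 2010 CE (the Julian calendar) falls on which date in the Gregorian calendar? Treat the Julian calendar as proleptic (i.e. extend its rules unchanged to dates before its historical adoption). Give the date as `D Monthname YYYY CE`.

14 June 2010 CE

For dates in this range the Gregorian date is 13 days ahead of the Julian.
1 June 2010 Julian + 13 days → 14 June 2010 Gregorian.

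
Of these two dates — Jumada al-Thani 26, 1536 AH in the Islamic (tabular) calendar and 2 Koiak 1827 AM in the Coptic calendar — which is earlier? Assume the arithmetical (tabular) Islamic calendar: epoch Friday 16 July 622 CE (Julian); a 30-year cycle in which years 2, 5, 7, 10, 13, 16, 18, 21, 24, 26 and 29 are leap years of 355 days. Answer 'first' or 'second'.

second

The two dates have Julian Day Numbers 2492566 and 2492067 respectively.
Since 2492067 < 2492566, the second date comes first.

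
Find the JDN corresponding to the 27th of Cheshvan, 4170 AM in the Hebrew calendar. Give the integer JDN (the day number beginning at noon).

1870771

In the proleptic Gregorian calendar the same day is 23 November 409.
JDN 2299161 is 15 October 1582 CE (Gregorian); the target day is −428390 days from there, so JDN = 1870771.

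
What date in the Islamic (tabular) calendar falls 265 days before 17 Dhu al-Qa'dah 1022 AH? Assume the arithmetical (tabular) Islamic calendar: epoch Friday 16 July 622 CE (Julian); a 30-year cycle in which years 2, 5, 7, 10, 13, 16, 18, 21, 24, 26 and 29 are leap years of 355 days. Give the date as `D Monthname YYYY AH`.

17 Safar 1022 AH

The starting date is JDN 2310559; 2310559 − 265 = 2310294.
JDN 2310294 corresponds to 17 Safar 1022 AH.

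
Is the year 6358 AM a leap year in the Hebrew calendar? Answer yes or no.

no

Hebrew year 6358 is year 12 of its 19-year Metonic cycle; leap years are at positions 3, 6, 8, 11, 14, 17, 19, so it is a common year (12 months).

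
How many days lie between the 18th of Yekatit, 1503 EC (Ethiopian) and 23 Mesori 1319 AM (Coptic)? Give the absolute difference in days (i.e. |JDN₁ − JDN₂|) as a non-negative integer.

33788

JDN of the first date = 2272993.
JDN of the second date = 2306781.
|2306781 − 2272993| = 33788.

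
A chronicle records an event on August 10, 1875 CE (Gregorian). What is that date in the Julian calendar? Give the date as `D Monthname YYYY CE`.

29 July 1875 CE

For dates in this range the Gregorian date is 12 days ahead of the Julian.
10 August 1875 Gregorian − 12 days → 29 July 1875 Julian.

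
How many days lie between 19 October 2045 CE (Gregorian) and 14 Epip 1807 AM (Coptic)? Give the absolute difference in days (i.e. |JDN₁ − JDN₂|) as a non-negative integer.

JDN of the first date = 2468273.
JDN of the second date = 2484984.
|2484984 − 2468273| = 16711.

16711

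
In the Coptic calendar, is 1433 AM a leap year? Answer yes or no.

1433 mod 4 = 1; in the Coptic calendar a year is leap when year mod 4 = 3, so it is a common year.

no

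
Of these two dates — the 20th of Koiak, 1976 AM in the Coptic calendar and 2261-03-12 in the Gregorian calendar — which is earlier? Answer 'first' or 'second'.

First date → JDN 2546508; second date → JDN 2546944.
JDN 2546508 < JDN 2546944, so the first date is earlier.

first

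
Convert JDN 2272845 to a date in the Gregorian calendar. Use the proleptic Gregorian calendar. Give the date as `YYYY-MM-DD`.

Counting from JDN 2299161 = 15 Oct 1582 gives an offset of -26316 days.

1510-09-27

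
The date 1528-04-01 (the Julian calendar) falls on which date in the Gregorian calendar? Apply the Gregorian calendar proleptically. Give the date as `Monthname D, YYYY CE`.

April 11, 1528 CE

For dates in this range the Gregorian date is 10 days ahead of the Julian.
1 April 1528 Julian + 10 days → 11 April 1528 Gregorian.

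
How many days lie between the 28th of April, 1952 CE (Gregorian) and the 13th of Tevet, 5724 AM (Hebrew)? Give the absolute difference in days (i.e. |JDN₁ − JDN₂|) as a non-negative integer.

JDN of the first date = 2434131.
JDN of the second date = 2438393.
|2438393 − 2434131| = 4262.

4262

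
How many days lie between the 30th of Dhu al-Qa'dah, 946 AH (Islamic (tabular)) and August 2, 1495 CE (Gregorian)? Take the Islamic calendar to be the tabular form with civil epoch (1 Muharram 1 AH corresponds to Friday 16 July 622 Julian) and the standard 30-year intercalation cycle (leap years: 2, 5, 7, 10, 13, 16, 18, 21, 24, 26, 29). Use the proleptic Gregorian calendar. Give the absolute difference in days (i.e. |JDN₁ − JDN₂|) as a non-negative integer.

16329

First date → JDN 2283640; second date → JDN 2267311.
The interval is |2283640 − 2267311| = 16329 days.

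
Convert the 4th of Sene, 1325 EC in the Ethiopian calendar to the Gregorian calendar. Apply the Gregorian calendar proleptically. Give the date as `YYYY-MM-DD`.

Julian Day Number of the source date = 2208085.
Converting JDN 2208085 to the Gregorian calendar gives 6 June 1333 CE.

1333-06-06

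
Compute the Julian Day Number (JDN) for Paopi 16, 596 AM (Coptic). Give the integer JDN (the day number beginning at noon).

Equivalently 18 October 879 (proleptic Gregorian).
JDN 2400001 is 17 November 1858 CE (Gregorian), MJD 0; the target day is −357602 days from there, so JDN = 2042399.

2042399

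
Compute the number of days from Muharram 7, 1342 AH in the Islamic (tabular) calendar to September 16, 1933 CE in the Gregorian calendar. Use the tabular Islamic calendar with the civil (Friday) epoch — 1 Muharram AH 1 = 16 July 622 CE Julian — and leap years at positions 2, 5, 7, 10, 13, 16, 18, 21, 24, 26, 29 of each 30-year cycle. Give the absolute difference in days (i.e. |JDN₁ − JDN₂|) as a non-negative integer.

3680

JDN of the first date = 2423652.
JDN of the second date = 2427332.
|2427332 − 2423652| = 3680.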